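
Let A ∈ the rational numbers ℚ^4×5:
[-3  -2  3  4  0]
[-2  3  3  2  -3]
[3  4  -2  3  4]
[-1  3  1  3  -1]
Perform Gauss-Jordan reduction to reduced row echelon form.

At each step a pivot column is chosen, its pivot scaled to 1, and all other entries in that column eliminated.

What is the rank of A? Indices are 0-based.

rank = 4

[1] R0 /= -3  ⇒  (1, 2/3, -1, -4/3, 0)
     R1 -= -2·R0  ⇒  (0, 13/3, 1, -2/3, -3)
     R2 -= 3·R0  ⇒  (0, 2, 1, 7, 4)
     R3 -= -1·R0  ⇒  (0, 11/3, 0, 5/3, -1)
[2] R1 /= 13/3  ⇒  (0, 1, 3/13, -2/13, -9/13)
     R0 -= 2/3·R1  ⇒  (1, 0, -15/13, -16/13, 6/13)
     R2 -= 2·R1  ⇒  (0, 0, 7/13, 95/13, 70/13)
     R3 -= 11/3·R1  ⇒  (0, 0, -11/13, 29/13, 20/13)
[3] R2 /= 7/13  ⇒  (0, 0, 1, 95/7, 10)
     R0 -= -15/13·R2  ⇒  (1, 0, 0, 101/7, 12)
     R1 -= 3/13·R2  ⇒  (0, 1, 0, -23/7, -3)
     R3 -= -11/13·R2  ⇒  (0, 0, 0, 96/7, 10)
[4] R3 /= 96/7  ⇒  (0, 0, 0, 1, 35/48)
     R0 -= 101/7·R3  ⇒  (1, 0, 0, 0, 71/48)
     R1 -= -23/7·R3  ⇒  (0, 1, 0, 0, -29/48)
     R2 -= 95/7·R3  ⇒  (0, 0, 1, 0, 5/48)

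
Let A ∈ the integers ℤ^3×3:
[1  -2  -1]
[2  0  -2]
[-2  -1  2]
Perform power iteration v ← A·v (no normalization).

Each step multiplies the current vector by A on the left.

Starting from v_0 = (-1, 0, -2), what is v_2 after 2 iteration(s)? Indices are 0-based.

v_0 = (-1, 0, -2).
v_1 = A·v_0 = (1, 2, -2).
v_2 = A·v_1 = (-1, 6, -8).

v_2 = (-1, 6, -8)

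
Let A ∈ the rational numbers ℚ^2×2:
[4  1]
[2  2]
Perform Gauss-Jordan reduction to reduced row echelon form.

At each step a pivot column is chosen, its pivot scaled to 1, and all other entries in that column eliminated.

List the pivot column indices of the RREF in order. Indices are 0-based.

step 1: normalize row 0 (÷4) = (1, 1/4)
  row 1: subtract 2×row0 = (0, 3/2)
step 2: normalize row 1 (÷3/2) = (0, 1)
  row 0: subtract 1/4×row1 = (1, 0)

pivot columns: 0, 1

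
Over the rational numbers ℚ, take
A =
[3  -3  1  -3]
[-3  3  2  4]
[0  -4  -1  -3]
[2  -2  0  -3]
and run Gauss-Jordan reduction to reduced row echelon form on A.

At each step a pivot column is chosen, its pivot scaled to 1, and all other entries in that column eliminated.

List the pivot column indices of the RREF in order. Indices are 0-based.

pivot columns: 0, 1, 2, 3

step 1: normalize row 0 (÷3) = (1, -1, 1/3, -1)
  row 1: subtract -3×row0 = (0, 0, 3, 1)
  row 3: subtract 2×row0 = (0, 0, -2/3, -1)
step 2: exchange rows 1,2
step 2: normalize row 1 (÷-4) = (0, 1, 1/4, 3/4)
  row 0: subtract -1×row1 = (1, 0, 7/12, -1/4)
step 3: normalize row 2 (÷3) = (0, 0, 1, 1/3)
  row 0: subtract 7/12×row2 = (1, 0, 0, -4/9)
  row 1: subtract 1/4×row2 = (0, 1, 0, 2/3)
  row 3: subtract -2/3×row2 = (0, 0, 0, -7/9)
step 4: normalize row 3 (÷-7/9) = (0, 0, 0, 1)
  row 0: subtract -4/9×row3 = (1, 0, 0, 0)
  row 1: subtract 2/3×row3 = (0, 1, 0, 0)
  row 2: subtract 1/3×row3 = (0, 0, 1, 0)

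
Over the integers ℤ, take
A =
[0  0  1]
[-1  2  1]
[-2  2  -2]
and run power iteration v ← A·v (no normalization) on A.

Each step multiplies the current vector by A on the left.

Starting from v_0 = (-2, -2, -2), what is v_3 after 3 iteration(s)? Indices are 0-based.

v_3 = (-12, -20, 12)

v_0 = (-2, -2, -2).
v_1 = A·v_0 = (-2, -4, 4).
v_2 = A·v_1 = (4, -2, -12).
v_3 = A·v_2 = (-12, -20, 12).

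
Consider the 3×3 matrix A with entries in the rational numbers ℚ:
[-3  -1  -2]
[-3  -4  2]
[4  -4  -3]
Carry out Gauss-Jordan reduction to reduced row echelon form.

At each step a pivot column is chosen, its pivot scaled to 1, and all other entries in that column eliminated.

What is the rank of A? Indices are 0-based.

rank = 3

pivot(0,0)=-3: scale R0 → (1, 1/3, 2/3)
  clear (1,0): R1 −= (-3)R0 → (0, -3, 4)
  clear (2,0): R2 −= (4)R0 → (0, -16/3, -17/3)
pivot(1,1)=-3: scale R1 → (0, 1, -4/3)
  clear (0,1): R0 −= (1/3)R1 → (1, 0, 10/9)
  clear (2,1): R2 −= (-16/3)R1 → (0, 0, -115/9)
pivot(2,2)=-115/9: scale R2 → (0, 0, 1)
  clear (0,2): R0 −= (10/9)R2 → (1, 0, 0)
  clear (1,2): R1 −= (-4/3)R2 → (0, 1, 0)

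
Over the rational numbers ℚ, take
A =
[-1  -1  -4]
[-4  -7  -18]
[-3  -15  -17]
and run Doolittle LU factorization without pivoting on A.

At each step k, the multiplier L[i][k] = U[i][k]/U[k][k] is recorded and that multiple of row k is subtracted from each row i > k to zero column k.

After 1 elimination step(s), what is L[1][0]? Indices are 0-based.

[col 0] pivot -1
  R1 -= 4*R0 → (0, -3, -2)  (L[1][0] := 4)
  R2 -= 3*R0 → (0, -12, -5)  (L[2][0] := 3)

L[1][0] = 4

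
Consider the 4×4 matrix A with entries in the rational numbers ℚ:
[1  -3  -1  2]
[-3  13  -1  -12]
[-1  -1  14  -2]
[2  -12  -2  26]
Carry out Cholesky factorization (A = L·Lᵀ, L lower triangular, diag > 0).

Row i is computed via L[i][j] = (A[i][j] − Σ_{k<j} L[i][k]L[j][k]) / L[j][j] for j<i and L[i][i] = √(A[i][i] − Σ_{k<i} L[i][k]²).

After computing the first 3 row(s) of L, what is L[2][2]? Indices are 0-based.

L[2][2] = 3

Step 1: L[0][0] = √(1) = 1.
  L[1][0] = (-3) / L[0][0] = -3.
Step 2: L[1][1] = √(4) = 2.
  L[2][0] = (-1) / L[0][0] = -1.
  L[2][1] = (-4) / L[1][1] = -2.
Step 3: L[2][2] = √(9) = 3.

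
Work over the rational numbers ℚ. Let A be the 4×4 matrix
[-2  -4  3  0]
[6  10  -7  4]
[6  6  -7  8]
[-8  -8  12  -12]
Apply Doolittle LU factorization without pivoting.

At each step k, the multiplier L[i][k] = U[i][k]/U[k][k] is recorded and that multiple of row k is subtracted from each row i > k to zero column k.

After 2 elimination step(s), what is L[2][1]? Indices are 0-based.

L[2][1] = 3

[col 0] pivot -2
  R1 -= -3*R0 → (0, -2, 2, 4)  (L[1][0] := -3)
  R2 -= -3*R0 → (0, -6, 2, 8)  (L[2][0] := -3)
  R3 -= 4*R0 → (0, 8, 0, -12)  (L[3][0] := 4)
[col 1] pivot -2
  R2 -= 3*R1 → (0, 0, -4, -4)  (L[2][1] := 3)
  R3 -= -4*R1 → (0, 0, 8, 4)  (L[3][1] := -4)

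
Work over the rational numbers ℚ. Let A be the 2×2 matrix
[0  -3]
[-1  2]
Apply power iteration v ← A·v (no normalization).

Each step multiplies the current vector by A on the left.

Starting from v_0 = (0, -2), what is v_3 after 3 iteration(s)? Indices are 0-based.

v_0 = (0, -2).
v_1 = A·v_0 = (6, -4).
v_2 = A·v_1 = (12, -14).
v_3 = A·v_2 = (42, -40).

v_3 = (42, -40)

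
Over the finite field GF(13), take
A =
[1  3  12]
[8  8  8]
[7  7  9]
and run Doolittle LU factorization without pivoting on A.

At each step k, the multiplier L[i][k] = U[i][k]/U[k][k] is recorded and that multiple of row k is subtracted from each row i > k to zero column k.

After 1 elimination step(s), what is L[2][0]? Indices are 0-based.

Step 1: pivot at (0,0) is 1.
  row1 ← row1 − (8)·row0  ⇒  L[1][0]=8, U row1=(0, 10, 3)
  row2 ← row2 − (7)·row0  ⇒  L[2][0]=7, U row2=(0, 12, 3)

L[2][0] = 7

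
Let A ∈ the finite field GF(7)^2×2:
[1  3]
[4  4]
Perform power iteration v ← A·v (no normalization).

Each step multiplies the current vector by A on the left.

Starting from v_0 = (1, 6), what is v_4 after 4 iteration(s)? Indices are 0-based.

v_4 = (1, 2)

v_0 = (1, 6).
v_1 = A·v_0 = (5, 0).
v_2 = A·v_1 = (5, 6).
v_3 = A·v_2 = (2, 2).
v_4 = A·v_3 = (1, 2).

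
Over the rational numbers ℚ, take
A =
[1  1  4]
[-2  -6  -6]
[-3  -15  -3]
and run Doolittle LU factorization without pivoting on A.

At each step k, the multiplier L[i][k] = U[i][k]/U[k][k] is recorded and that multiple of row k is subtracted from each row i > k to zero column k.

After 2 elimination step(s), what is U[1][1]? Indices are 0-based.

k=0: U[0][0]=1
  eliminate (1,0): mult=-2, new row 1: (0, -4, 2); set L[1][0]=-2
  eliminate (2,0): mult=-3, new row 2: (0, -12, 9); set L[2][0]=-3
k=1: U[1][1]=-4
  eliminate (2,1): mult=3, new row 2: (0, 0, 3); set L[2][1]=3

U[1][1] = -4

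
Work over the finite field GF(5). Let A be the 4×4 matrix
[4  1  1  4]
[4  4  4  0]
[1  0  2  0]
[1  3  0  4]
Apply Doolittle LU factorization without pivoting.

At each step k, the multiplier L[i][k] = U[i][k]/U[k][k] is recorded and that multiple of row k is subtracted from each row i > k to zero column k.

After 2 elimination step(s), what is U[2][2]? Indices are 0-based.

U[2][2] = 2

k=0: U[0][0]=4
  eliminate (1,0): mult=1, new row 1: (0, 3, 3, 1); set L[1][0]=1
  eliminate (2,0): mult=4, new row 2: (0, 1, 3, 4); set L[2][0]=4
  eliminate (3,0): mult=4, new row 3: (0, 4, 1, 3); set L[3][0]=4
k=1: U[1][1]=3
  eliminate (2,1): mult=2, new row 2: (0, 0, 2, 2); set L[2][1]=2
  eliminate (3,1): mult=3, new row 3: (0, 0, 2, 0); set L[3][1]=3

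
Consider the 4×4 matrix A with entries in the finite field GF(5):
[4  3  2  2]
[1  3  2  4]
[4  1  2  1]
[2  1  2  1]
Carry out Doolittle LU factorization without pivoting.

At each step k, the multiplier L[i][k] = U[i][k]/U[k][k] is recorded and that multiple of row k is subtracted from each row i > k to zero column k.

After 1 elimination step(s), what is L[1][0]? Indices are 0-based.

k=0: U[0][0]=4
  eliminate (1,0): mult=4, new row 1: (0, 1, 4, 1); set L[1][0]=4
  eliminate (2,0): mult=1, new row 2: (0, 3, 0, 4); set L[2][0]=1
  eliminate (3,0): mult=3, new row 3: (0, 2, 1, 0); set L[3][0]=3

L[1][0] = 4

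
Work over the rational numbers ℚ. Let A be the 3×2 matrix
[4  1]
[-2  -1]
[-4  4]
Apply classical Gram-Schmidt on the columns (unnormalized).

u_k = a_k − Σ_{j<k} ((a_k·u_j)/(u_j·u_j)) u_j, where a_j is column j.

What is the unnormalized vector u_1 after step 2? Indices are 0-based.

u_1 = (19/9, -14/9, 26/9)

Step 1: u_0 = a_0 = (4, -2, -4).
Step 2: u_1 = a_1 − (-5/18)·u_0 = (19/9, -14/9, 26/9).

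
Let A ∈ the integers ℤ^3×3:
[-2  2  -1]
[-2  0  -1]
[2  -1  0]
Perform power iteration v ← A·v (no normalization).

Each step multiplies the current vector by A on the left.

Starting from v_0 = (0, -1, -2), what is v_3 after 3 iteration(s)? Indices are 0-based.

v_3 = (-6, -4, 7)

v_0 = (0, -1, -2).
v_1 = A·v_0 = (0, 2, 1).
v_2 = A·v_1 = (3, -1, -2).
v_3 = A·v_2 = (-6, -4, 7).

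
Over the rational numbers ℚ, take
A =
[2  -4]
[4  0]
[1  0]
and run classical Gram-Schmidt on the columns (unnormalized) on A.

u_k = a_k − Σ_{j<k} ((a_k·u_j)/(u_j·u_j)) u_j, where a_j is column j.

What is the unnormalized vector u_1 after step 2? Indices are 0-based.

u_1 = (-68/21, 32/21, 8/21)

Step 1: u_0 = a_0 = (2, 4, 1).
Step 2: u_1 = a_1 − (-8/21)·u_0 = (-68/21, 32/21, 8/21).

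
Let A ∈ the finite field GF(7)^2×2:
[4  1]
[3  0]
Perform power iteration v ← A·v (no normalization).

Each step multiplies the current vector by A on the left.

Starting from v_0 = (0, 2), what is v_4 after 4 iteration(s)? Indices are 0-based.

v_0 = (0, 2).
v_1 = A·v_0 = (2, 0).
v_2 = A·v_1 = (1, 6).
v_3 = A·v_2 = (3, 3).
v_4 = A·v_3 = (1, 2).

v_4 = (1, 2)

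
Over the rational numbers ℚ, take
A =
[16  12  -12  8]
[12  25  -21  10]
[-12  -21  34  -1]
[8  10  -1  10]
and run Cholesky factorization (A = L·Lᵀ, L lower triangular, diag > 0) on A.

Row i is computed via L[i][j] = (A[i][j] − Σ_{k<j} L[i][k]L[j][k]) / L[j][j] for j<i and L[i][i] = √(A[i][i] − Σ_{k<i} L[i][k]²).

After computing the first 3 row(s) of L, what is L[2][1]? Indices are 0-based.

Step 1: L[0][0] = √(16) = 4.
  L[1][0] = (12) / L[0][0] = 3.
Step 2: L[1][1] = √(16) = 4.
  L[2][0] = (-12) / L[0][0] = -3.
  L[2][1] = (-12) / L[1][1] = -3.
Step 3: L[2][2] = √(16) = 4.

L[2][1] = -3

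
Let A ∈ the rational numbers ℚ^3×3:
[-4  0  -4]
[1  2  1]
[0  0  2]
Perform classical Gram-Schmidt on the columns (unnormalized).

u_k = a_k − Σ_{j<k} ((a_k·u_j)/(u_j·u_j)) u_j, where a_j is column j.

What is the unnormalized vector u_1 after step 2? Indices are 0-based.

u_1 = (8/17, 32/17, 0)

Step 1: u_0 = a_0 = (-4, 1, 0).
Step 2: u_1 = a_1 − (2/17)·u_0 = (8/17, 32/17, 0).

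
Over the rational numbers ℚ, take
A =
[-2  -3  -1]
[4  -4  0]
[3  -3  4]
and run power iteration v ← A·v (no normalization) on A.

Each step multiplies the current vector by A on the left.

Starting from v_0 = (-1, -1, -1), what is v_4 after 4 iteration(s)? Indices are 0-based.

v_0 = (-1, -1, -1).
v_1 = A·v_0 = (6, 0, -4).
v_2 = A·v_1 = (-8, 24, 2).
v_3 = A·v_2 = (-58, -128, -88).
v_4 = A·v_3 = (588, 280, -142).

v_4 = (588, 280, -142)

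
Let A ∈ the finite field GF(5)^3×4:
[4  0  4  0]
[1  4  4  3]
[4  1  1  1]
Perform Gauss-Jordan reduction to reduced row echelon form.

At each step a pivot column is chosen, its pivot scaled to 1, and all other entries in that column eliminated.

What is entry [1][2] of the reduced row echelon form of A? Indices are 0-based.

M[1][2] = 2

step 1: normalize row 0 (÷4) = (1, 0, 1, 0)
  row 1: subtract 1×row0 = (0, 4, 3, 3)
  row 2: subtract 4×row0 = (0, 1, 2, 1)
step 2: normalize row 1 (÷4) = (0, 1, 2, 2)
  row 2: subtract 1×row1 = (0, 0, 0, 4)
skip col 2 (zero from row 2)
step 3: normalize row 2 (÷4) = (0, 0, 0, 1)
  row 1: subtract 2×row2 = (0, 1, 2, 0)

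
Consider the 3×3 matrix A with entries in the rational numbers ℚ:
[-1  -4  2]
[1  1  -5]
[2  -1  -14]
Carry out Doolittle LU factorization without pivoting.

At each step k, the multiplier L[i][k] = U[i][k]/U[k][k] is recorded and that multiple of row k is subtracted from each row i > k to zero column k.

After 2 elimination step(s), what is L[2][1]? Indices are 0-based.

[col 0] pivot -1
  R1 -= -1*R0 → (0, -3, -3)  (L[1][0] := -1)
  R2 -= -2*R0 → (0, -9, -10)  (L[2][0] := -2)
[col 1] pivot -3
  R2 -= 3*R1 → (0, 0, -1)  (L[2][1] := 3)

L[2][1] = 3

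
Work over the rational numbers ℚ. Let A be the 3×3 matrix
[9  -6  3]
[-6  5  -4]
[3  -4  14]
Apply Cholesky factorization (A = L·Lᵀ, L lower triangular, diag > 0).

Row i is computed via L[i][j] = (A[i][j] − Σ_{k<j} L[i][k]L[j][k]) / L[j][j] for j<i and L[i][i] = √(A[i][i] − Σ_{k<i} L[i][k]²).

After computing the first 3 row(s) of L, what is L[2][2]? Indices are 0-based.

Step 1: L[0][0] = √(9) = 3.
  L[1][0] = (-6) / L[0][0] = -2.
Step 2: L[1][1] = √(1) = 1.
  L[2][0] = (3) / L[0][0] = 1.
  L[2][1] = (-2) / L[1][1] = -2.
Step 3: L[2][2] = √(9) = 3.

L[2][2] = 3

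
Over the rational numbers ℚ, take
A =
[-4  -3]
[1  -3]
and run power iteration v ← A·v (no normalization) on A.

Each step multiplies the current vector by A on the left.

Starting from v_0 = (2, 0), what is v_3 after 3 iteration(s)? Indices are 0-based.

v_3 = (-62, 68)

v_0 = (2, 0).
v_1 = A·v_0 = (-8, 2).
v_2 = A·v_1 = (26, -14).
v_3 = A·v_2 = (-62, 68).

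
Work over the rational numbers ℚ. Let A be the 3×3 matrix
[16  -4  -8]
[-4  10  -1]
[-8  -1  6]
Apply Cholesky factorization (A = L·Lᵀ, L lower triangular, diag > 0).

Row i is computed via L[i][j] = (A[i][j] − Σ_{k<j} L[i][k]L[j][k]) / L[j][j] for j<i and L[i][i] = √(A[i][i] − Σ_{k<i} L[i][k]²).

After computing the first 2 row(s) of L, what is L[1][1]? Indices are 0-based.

L[1][1] = 3

Step 1: L[0][0] = √(16) = 4.
  L[1][0] = (-4) / L[0][0] = -1.
Step 2: L[1][1] = √(9) = 3.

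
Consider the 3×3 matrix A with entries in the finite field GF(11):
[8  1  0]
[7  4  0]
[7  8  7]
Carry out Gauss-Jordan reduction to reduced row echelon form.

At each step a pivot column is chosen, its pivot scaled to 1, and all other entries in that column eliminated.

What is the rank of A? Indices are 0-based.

step 1: normalize row 0 (÷8) = (1, 7, 0)
  row 1: subtract 7×row0 = (0, 10, 0)
  row 2: subtract 7×row0 = (0, 3, 7)
step 2: normalize row 1 (÷10) = (0, 1, 0)
  row 0: subtract 7×row1 = (1, 0, 0)
  row 2: subtract 3×row1 = (0, 0, 7)
step 3: normalize row 2 (÷7) = (0, 0, 1)

rank = 3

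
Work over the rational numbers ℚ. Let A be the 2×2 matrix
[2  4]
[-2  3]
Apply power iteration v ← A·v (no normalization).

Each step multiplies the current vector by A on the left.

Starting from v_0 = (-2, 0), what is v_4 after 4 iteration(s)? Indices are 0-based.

v_4 = (368, -60)

v_0 = (-2, 0).
v_1 = A·v_0 = (-4, 4).
v_2 = A·v_1 = (8, 20).
v_3 = A·v_2 = (96, 44).
v_4 = A·v_3 = (368, -60).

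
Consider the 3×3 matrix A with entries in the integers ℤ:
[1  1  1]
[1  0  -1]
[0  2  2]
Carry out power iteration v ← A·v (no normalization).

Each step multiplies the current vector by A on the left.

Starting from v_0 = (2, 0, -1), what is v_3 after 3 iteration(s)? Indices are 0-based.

v_0 = (2, 0, -1).
v_1 = A·v_0 = (1, 3, -2).
v_2 = A·v_1 = (2, 3, 2).
v_3 = A·v_2 = (7, 0, 10).

v_3 = (7, 0, 10)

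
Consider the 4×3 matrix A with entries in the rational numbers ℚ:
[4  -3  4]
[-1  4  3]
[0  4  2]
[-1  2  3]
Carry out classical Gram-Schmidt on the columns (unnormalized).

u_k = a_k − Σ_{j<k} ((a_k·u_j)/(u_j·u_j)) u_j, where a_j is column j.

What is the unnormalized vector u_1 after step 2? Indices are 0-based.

Step 1: u_0 = a_0 = (4, -1, 0, -1).
Step 2: u_1 = a_1 − (-1)·u_0 = (1, 3, 4, 1).

u_1 = (1, 3, 4, 1)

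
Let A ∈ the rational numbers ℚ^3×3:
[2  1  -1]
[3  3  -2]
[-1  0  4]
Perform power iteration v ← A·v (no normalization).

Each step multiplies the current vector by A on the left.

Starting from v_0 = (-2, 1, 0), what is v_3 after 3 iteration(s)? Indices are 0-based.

v_3 = (-55, -121, 55)

v_0 = (-2, 1, 0).
v_1 = A·v_0 = (-3, -3, 2).
v_2 = A·v_1 = (-11, -22, 11).
v_3 = A·v_2 = (-55, -121, 55).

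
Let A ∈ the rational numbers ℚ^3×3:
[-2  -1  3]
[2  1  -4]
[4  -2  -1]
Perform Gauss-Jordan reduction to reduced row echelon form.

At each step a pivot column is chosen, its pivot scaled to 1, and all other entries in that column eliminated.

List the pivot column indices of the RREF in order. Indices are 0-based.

pivot columns: 0, 1, 2

[1] R0 /= -2  ⇒  (1, 1/2, -3/2)
     R1 -= 2·R0  ⇒  (0, 0, -1)
     R2 -= 4·R0  ⇒  (0, -4, 5)
[2] R1 <-> R2
[2] R1 /= -4  ⇒  (0, 1, -5/4)
     R0 -= 1/2·R1  ⇒  (1, 0, -7/8)
[3] R2 /= -1  ⇒  (0, 0, 1)
     R0 -= -7/8·R2  ⇒  (1, 0, 0)
     R1 -= -5/4·R2  ⇒  (0, 1, 0)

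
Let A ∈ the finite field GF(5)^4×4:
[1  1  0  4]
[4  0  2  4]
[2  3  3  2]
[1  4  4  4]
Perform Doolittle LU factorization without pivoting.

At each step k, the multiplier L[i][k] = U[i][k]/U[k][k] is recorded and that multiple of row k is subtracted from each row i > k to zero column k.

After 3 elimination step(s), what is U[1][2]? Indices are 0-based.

U[1][2] = 2

Step 1: pivot at (0,0) is 1.
  row1 ← row1 − (4)·row0  ⇒  L[1][0]=4, U row1=(0, 1, 2, 3)
  row2 ← row2 − (2)·row0  ⇒  L[2][0]=2, U row2=(0, 1, 3, 4)
  row3 ← row3 − (1)·row0  ⇒  L[3][0]=1, U row3=(0, 3, 4, 0)
Step 2: pivot at (1,1) is 1.
  row2 ← row2 − (1)·row1  ⇒  L[2][1]=1, U row2=(0, 0, 1, 1)
  row3 ← row3 − (3)·row1  ⇒  L[3][1]=3, U row3=(0, 0, 3, 1)
Step 3: pivot at (2,2) is 1.
  row3 ← row3 − (3)·row2  ⇒  L[3][2]=3, U row3=(0, 0, 0, 3)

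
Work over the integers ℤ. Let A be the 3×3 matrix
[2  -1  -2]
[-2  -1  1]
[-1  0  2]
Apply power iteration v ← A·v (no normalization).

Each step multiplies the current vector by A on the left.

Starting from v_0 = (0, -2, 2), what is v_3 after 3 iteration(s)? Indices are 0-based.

v_0 = (0, -2, 2).
v_1 = A·v_0 = (-2, 4, 4).
v_2 = A·v_1 = (-16, 4, 10).
v_3 = A·v_2 = (-56, 38, 36).

v_3 = (-56, 38, 36)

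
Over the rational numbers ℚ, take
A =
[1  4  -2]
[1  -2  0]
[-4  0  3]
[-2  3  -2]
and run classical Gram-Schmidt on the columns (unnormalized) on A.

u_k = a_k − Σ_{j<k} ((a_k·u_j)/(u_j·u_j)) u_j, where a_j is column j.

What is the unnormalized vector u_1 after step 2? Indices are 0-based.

Step 1: u_0 = a_0 = (1, 1, -4, -2).
Step 2: u_1 = a_1 − (-2/11)·u_0 = (46/11, -20/11, -8/11, 29/11).

u_1 = (46/11, -20/11, -8/11, 29/11)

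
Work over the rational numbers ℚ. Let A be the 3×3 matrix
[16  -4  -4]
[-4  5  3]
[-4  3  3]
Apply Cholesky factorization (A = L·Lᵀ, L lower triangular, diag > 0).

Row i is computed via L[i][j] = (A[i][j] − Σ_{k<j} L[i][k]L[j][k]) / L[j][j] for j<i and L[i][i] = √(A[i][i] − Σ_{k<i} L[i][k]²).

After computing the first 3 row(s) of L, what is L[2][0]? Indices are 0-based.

Step 1: L[0][0] = √(16) = 4.
  L[1][0] = (-4) / L[0][0] = -1.
Step 2: L[1][1] = √(4) = 2.
  L[2][0] = (-4) / L[0][0] = -1.
  L[2][1] = (2) / L[1][1] = 1.
Step 3: L[2][2] = √(1) = 1.

L[2][0] = -1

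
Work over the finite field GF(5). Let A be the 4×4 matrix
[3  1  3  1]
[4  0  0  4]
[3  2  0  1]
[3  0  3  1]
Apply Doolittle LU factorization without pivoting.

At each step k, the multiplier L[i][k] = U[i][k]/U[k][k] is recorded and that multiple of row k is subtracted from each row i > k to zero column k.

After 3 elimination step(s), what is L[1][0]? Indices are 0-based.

[col 0] pivot 3
  R1 -= 3*R0 → (0, 2, 1, 1)  (L[1][0] := 3)
  R2 -= 1*R0 → (0, 1, 2, 0)  (L[2][0] := 1)
  R3 -= 1*R0 → (0, 4, 0, 0)  (L[3][0] := 1)
[col 1] pivot 2
  R2 -= 3*R1 → (0, 0, 4, 2)  (L[2][1] := 3)
  R3 -= 2*R1 → (0, 0, 3, 3)  (L[3][1] := 2)
[col 2] pivot 4
  R3 -= 2*R2 → (0, 0, 0, 4)  (L[3][2] := 2)

L[1][0] = 3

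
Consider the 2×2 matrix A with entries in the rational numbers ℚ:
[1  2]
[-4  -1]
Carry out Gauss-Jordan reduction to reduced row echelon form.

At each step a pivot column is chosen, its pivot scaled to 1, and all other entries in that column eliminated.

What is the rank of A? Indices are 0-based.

rank = 2

pivot(0,0)=1: scale R0 → (1, 2)
  clear (1,0): R1 −= (-4)R0 → (0, 7)
pivot(1,1)=7: scale R1 → (0, 1)
  clear (0,1): R0 −= (2)R1 → (1, 0)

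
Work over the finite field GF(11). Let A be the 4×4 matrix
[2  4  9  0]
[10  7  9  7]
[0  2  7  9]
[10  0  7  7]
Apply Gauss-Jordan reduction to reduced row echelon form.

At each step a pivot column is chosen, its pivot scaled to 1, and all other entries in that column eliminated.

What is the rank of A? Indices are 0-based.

[1] R0 /= 2  ⇒  (1, 2, 10, 0)
     R1 -= 10·R0  ⇒  (0, 9, 8, 7)
     R3 -= 10·R0  ⇒  (0, 2, 6, 7)
[2] R1 /= 9  ⇒  (0, 1, 7, 2)
     R0 -= 2·R1  ⇒  (1, 0, 7, 7)
     R2 -= 2·R1  ⇒  (0, 0, 4, 5)
     R3 -= 2·R1  ⇒  (0, 0, 3, 3)
[3] R2 /= 4  ⇒  (0, 0, 1, 4)
     R0 -= 7·R2  ⇒  (1, 0, 0, 1)
     R1 -= 7·R2  ⇒  (0, 1, 0, 7)
     R3 -= 3·R2  ⇒  (0, 0, 0, 2)
[4] R3 /= 2  ⇒  (0, 0, 0, 1)
     R0 -= 1·R3  ⇒  (1, 0, 0, 0)
     R1 -= 7·R3  ⇒  (0, 1, 0, 0)
     R2 -= 4·R3  ⇒  (0, 0, 1, 0)

rank = 4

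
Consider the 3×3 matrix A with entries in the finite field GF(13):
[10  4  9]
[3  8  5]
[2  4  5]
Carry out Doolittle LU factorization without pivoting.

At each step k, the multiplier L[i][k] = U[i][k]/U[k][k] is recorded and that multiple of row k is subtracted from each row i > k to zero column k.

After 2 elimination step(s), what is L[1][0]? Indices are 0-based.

[col 0] pivot 10
  R1 -= 12*R0 → (0, 12, 1)  (L[1][0] := 12)
  R2 -= 8*R0 → (0, 11, 11)  (L[2][0] := 8)
[col 1] pivot 12
  R2 -= 2*R1 → (0, 0, 9)  (L[2][1] := 2)

L[1][0] = 12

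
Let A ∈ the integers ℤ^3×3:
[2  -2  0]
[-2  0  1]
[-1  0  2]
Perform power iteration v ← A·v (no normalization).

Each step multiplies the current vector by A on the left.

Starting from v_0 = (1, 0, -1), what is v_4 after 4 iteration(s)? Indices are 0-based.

v_4 = (124, -94, -86)

v_0 = (1, 0, -1).
v_1 = A·v_0 = (2, -3, -3).
v_2 = A·v_1 = (10, -7, -8).
v_3 = A·v_2 = (34, -28, -26).
v_4 = A·v_3 = (124, -94, -86).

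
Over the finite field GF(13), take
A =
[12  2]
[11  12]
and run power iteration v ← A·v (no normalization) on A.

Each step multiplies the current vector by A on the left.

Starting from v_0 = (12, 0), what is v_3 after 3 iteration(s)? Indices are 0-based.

v_0 = (12, 0).
v_1 = A·v_0 = (1, 2).
v_2 = A·v_1 = (3, 9).
v_3 = A·v_2 = (2, 11).

v_3 = (2, 11)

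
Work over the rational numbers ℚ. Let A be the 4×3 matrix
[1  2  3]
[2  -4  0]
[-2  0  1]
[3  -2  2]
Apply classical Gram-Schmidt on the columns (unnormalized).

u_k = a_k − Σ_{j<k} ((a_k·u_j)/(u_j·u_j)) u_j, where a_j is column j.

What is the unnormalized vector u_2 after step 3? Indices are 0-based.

u_2 = (3/2, 1/3, 7/3, 5/6)

Step 1: u_0 = a_0 = (1, 2, -2, 3).
Step 2: u_1 = a_1 − (-2/3)·u_0 = (8/3, -8/3, -4/3, 0).
Step 3: u_2 = a_2 − (7/18)·u_0 − (5/12)·u_1 = (3/2, 1/3, 7/3, 5/6).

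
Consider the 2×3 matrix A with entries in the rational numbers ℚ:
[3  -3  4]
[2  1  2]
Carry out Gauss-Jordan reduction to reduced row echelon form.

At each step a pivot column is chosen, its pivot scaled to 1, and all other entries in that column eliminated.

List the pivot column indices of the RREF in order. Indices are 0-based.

pivot columns: 0, 1

pivot(0,0)=3: scale R0 → (1, -1, 4/3)
  clear (1,0): R1 −= (2)R0 → (0, 3, -2/3)
pivot(1,1)=3: scale R1 → (0, 1, -2/9)
  clear (0,1): R0 −= (-1)R1 → (1, 0, 10/9)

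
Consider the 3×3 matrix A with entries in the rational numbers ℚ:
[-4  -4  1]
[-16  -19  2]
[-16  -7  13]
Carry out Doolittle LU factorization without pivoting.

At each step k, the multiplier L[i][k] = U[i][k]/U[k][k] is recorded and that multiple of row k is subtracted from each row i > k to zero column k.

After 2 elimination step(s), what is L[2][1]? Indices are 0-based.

Step 1: pivot at (0,0) is -4.
  row1 ← row1 − (4)·row0  ⇒  L[1][0]=4, U row1=(0, -3, -2)
  row2 ← row2 − (4)·row0  ⇒  L[2][0]=4, U row2=(0, 9, 9)
Step 2: pivot at (1,1) is -3.
  row2 ← row2 − (-3)·row1  ⇒  L[2][1]=-3, U row2=(0, 0, 3)

L[2][1] = -3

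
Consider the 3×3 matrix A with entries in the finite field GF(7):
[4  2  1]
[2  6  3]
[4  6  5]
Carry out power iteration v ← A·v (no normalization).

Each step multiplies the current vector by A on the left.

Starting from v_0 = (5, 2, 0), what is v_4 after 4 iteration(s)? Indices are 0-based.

v_0 = (5, 2, 0).
v_1 = A·v_0 = (3, 1, 4).
v_2 = A·v_1 = (4, 3, 3).
v_3 = A·v_2 = (4, 0, 0).
v_4 = A·v_3 = (2, 1, 2).

v_4 = (2, 1, 2)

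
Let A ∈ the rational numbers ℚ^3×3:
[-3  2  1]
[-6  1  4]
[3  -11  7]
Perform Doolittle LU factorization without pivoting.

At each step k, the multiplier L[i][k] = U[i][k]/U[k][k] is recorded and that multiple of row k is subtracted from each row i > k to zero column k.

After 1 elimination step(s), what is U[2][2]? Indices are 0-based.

U[2][2] = 8

[col 0] pivot -3
  R1 -= 2*R0 → (0, -3, 2)  (L[1][0] := 2)
  R2 -= -1*R0 → (0, -9, 8)  (L[2][0] := -1)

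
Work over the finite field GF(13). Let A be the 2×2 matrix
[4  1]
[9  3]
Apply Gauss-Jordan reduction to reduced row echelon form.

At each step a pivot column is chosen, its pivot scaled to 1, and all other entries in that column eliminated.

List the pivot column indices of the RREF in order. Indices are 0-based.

pivot columns: 0, 1

[1] R0 /= 4  ⇒  (1, 10)
     R1 -= 9·R0  ⇒  (0, 4)
[2] R1 /= 4  ⇒  (0, 1)
     R0 -= 10·R1  ⇒  (1, 0)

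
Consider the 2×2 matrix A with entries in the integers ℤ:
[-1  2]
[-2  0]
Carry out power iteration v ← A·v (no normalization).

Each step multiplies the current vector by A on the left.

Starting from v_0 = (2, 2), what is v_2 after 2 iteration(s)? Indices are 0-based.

v_2 = (-10, -4)

v_0 = (2, 2).
v_1 = A·v_0 = (2, -4).
v_2 = A·v_1 = (-10, -4).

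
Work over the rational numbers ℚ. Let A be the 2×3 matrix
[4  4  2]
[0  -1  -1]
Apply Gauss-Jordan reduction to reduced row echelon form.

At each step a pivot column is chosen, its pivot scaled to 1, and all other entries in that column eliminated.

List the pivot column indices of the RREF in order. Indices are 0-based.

pivot columns: 0, 1

pivot(0,0)=4: scale R0 → (1, 1, 1/2)
pivot(1,1)=-1: scale R1 → (0, 1, 1)
  clear (0,1): R0 −= (1)R1 → (1, 0, -1/2)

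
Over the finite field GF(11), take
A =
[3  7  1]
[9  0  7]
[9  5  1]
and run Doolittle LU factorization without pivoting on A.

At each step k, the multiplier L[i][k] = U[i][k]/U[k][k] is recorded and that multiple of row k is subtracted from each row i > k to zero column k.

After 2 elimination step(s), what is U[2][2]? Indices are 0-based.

U[2][2] = 7

k=0: U[0][0]=3
  eliminate (1,0): mult=3, new row 1: (0, 1, 4); set L[1][0]=3
  eliminate (2,0): mult=3, new row 2: (0, 6, 9); set L[2][0]=3
k=1: U[1][1]=1
  eliminate (2,1): mult=6, new row 2: (0, 0, 7); set L[2][1]=6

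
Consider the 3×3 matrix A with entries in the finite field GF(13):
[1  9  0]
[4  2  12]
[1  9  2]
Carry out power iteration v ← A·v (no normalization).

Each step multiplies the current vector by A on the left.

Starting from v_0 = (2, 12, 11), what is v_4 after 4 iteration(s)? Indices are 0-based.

v_4 = (2, 5, 0)

v_0 = (2, 12, 11).
v_1 = A·v_0 = (6, 8, 2).
v_2 = A·v_1 = (0, 12, 4).
v_3 = A·v_2 = (4, 7, 12).
v_4 = A·v_3 = (2, 5, 0).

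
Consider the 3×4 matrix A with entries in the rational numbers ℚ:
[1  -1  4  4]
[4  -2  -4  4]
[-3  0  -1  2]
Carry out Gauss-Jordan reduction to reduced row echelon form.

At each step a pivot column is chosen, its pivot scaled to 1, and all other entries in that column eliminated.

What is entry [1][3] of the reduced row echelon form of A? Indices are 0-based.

[1] R0 /= 1  ⇒  (1, -1, 4, 4)
     R1 -= 4·R0  ⇒  (0, 2, -20, -12)
     R2 -= -3·R0  ⇒  (0, -3, 11, 14)
[2] R1 /= 2  ⇒  (0, 1, -10, -6)
     R0 -= -1·R1  ⇒  (1, 0, -6, -2)
     R2 -= -3·R1  ⇒  (0, 0, -19, -4)
[3] R2 /= -19  ⇒  (0, 0, 1, 4/19)
     R0 -= -6·R2  ⇒  (1, 0, 0, -14/19)
     R1 -= -10·R2  ⇒  (0, 1, 0, -74/19)

M[1][3] = -74/19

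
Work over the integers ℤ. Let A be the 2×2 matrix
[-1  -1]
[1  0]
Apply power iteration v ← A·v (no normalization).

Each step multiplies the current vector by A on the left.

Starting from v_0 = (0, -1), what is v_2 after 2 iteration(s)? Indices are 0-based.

v_0 = (0, -1).
v_1 = A·v_0 = (1, 0).
v_2 = A·v_1 = (-1, 1).

v_2 = (-1, 1)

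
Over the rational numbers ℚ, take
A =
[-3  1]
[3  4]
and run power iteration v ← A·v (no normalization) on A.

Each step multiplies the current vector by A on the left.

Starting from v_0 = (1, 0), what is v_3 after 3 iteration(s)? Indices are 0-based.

v_3 = (-33, 48)

v_0 = (1, 0).
v_1 = A·v_0 = (-3, 3).
v_2 = A·v_1 = (12, 3).
v_3 = A·v_2 = (-33, 48).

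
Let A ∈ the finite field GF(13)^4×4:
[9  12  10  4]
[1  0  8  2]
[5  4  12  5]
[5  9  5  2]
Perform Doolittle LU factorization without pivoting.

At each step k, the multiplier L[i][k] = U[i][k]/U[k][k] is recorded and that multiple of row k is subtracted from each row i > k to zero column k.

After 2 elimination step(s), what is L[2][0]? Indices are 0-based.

Step 1: pivot at (0,0) is 9.
  row1 ← row1 − (3)·row0  ⇒  L[1][0]=3, U row1=(0, 3, 4, 3)
  row2 ← row2 − (2)·row0  ⇒  L[2][0]=2, U row2=(0, 6, 5, 10)
  row3 ← row3 − (2)·row0  ⇒  L[3][0]=2, U row3=(0, 11, 11, 7)
Step 2: pivot at (1,1) is 3.
  row2 ← row2 − (2)·row1  ⇒  L[2][1]=2, U row2=(0, 0, 10, 4)
  row3 ← row3 − (8)·row1  ⇒  L[3][1]=8, U row3=(0, 0, 5, 9)

L[2][0] = 2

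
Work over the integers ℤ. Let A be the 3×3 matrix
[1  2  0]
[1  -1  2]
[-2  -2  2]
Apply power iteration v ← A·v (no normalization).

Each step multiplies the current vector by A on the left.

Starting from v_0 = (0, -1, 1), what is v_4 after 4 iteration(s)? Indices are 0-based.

v_0 = (0, -1, 1).
v_1 = A·v_0 = (-2, 3, 4).
v_2 = A·v_1 = (4, 3, 6).
v_3 = A·v_2 = (10, 13, -2).
v_4 = A·v_3 = (36, -7, -50).

v_4 = (36, -7, -50)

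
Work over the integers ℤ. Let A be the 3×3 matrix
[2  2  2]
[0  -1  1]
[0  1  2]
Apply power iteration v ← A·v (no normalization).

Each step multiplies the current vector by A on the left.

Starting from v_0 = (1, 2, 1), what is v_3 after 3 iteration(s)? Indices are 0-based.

v_0 = (1, 2, 1).
v_1 = A·v_0 = (8, -1, 4).
v_2 = A·v_1 = (22, 5, 7).
v_3 = A·v_2 = (68, 2, 19).

v_3 = (68, 2, 19)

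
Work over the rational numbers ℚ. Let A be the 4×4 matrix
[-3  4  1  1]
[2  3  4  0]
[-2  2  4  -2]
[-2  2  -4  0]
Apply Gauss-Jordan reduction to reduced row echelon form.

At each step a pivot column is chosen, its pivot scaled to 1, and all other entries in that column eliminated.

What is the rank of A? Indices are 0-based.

[1] R0 /= -3  ⇒  (1, -4/3, -1/3, -1/3)
     R1 -= 2·R0  ⇒  (0, 17/3, 14/3, 2/3)
     R2 -= -2·R0  ⇒  (0, -2/3, 10/3, -8/3)
     R3 -= -2·R0  ⇒  (0, -2/3, -14/3, -2/3)
[2] R1 /= 17/3  ⇒  (0, 1, 14/17, 2/17)
     R0 -= -4/3·R1  ⇒  (1, 0, 13/17, -3/17)
     R2 -= -2/3·R1  ⇒  (0, 0, 66/17, -44/17)
     R3 -= -2/3·R1  ⇒  (0, 0, -70/17, -10/17)
[3] R2 /= 66/17  ⇒  (0, 0, 1, -2/3)
     R0 -= 13/17·R2  ⇒  (1, 0, 0, 1/3)
     R1 -= 14/17·R2  ⇒  (0, 1, 0, 2/3)
     R3 -= -70/17·R2  ⇒  (0, 0, 0, -10/3)
[4] R3 /= -10/3  ⇒  (0, 0, 0, 1)
     R0 -= 1/3·R3  ⇒  (1, 0, 0, 0)
     R1 -= 2/3·R3  ⇒  (0, 1, 0, 0)
     R2 -= -2/3·R3  ⇒  (0, 0, 1, 0)

rank = 4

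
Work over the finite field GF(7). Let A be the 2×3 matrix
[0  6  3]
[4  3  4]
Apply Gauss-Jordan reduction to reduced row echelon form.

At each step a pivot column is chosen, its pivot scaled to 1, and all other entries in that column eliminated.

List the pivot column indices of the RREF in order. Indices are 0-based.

pivot columns: 0, 1

pivot(0,0): swap R0↔R1
pivot(0,0)=4: scale R0 → (1, 6, 1)
pivot(1,1)=6: scale R1 → (0, 1, 4)
  clear (0,1): R0 −= (6)R1 → (1, 0, 5)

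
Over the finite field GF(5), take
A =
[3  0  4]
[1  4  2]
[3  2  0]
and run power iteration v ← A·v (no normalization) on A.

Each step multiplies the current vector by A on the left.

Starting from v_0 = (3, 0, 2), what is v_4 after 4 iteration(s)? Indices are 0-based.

v_4 = (1, 1, 1)

v_0 = (3, 0, 2).
v_1 = A·v_0 = (2, 2, 4).
v_2 = A·v_1 = (2, 3, 0).
v_3 = A·v_2 = (1, 4, 2).
v_4 = A·v_3 = (1, 1, 1).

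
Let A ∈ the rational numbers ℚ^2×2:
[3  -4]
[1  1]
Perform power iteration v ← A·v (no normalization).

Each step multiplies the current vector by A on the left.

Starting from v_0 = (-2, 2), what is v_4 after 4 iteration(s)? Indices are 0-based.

v_0 = (-2, 2).
v_1 = A·v_0 = (-14, 0).
v_2 = A·v_1 = (-42, -14).
v_3 = A·v_2 = (-70, -56).
v_4 = A·v_3 = (14, -126).

v_4 = (14, -126)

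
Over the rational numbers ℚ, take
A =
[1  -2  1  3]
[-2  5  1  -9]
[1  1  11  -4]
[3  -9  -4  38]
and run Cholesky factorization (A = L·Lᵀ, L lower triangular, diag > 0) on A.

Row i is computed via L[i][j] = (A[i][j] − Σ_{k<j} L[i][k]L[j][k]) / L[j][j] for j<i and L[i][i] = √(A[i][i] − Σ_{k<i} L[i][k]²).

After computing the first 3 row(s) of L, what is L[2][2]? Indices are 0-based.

L[2][2] = 1

Step 1: L[0][0] = √(1) = 1.
  L[1][0] = (-2) / L[0][0] = -2.
Step 2: L[1][1] = √(1) = 1.
  L[2][0] = (1) / L[0][0] = 1.
  L[2][1] = (3) / L[1][1] = 3.
Step 3: L[2][2] = √(1) = 1.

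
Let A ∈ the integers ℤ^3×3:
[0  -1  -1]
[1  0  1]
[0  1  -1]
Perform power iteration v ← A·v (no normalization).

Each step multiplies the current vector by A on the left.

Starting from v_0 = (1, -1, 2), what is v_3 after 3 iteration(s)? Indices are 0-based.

v_3 = (-2, 6, -10)

v_0 = (1, -1, 2).
v_1 = A·v_0 = (-1, 3, -3).
v_2 = A·v_1 = (0, -4, 6).
v_3 = A·v_2 = (-2, 6, -10).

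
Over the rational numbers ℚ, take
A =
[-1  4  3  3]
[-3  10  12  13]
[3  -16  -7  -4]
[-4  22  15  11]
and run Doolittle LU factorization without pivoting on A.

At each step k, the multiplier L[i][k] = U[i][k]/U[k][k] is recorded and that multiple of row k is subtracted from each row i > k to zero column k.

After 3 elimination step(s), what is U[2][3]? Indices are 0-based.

Step 1: pivot at (0,0) is -1.
  row1 ← row1 − (3)·row0  ⇒  L[1][0]=3, U row1=(0, -2, 3, 4)
  row2 ← row2 − (-3)·row0  ⇒  L[2][0]=-3, U row2=(0, -4, 2, 5)
  row3 ← row3 − (4)·row0  ⇒  L[3][0]=4, U row3=(0, 6, 3, -1)
Step 2: pivot at (1,1) is -2.
  row2 ← row2 − (2)·row1  ⇒  L[2][1]=2, U row2=(0, 0, -4, -3)
  row3 ← row3 − (-3)·row1  ⇒  L[3][1]=-3, U row3=(0, 0, 12, 11)
Step 3: pivot at (2,2) is -4.
  row3 ← row3 − (-3)·row2  ⇒  L[3][2]=-3, U row3=(0, 0, 0, 2)

U[2][3] = -3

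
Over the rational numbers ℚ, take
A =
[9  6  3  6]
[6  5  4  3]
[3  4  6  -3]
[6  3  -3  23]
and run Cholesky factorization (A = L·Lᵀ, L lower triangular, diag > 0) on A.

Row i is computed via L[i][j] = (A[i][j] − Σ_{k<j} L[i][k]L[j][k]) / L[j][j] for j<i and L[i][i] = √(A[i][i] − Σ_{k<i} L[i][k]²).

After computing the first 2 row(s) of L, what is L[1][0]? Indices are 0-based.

L[1][0] = 2

Step 1: L[0][0] = √(9) = 3.
  L[1][0] = (6) / L[0][0] = 2.
Step 2: L[1][1] = √(1) = 1.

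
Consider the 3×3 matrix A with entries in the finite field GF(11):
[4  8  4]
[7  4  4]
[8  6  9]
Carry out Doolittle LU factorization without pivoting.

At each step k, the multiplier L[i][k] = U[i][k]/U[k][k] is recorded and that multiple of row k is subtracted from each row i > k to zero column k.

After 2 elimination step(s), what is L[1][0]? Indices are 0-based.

[col 0] pivot 4
  R1 -= 10*R0 → (0, 1, 8)  (L[1][0] := 10)
  R2 -= 2*R0 → (0, 1, 1)  (L[2][0] := 2)
[col 1] pivot 1
  R2 -= 1*R1 → (0, 0, 4)  (L[2][1] := 1)

L[1][0] = 10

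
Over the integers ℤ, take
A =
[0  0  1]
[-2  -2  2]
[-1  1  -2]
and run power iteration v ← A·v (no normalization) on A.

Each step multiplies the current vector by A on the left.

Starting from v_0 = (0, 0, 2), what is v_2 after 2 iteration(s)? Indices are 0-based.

v_0 = (0, 0, 2).
v_1 = A·v_0 = (2, 4, -4).
v_2 = A·v_1 = (-4, -20, 10).

v_2 = (-4, -20, 10)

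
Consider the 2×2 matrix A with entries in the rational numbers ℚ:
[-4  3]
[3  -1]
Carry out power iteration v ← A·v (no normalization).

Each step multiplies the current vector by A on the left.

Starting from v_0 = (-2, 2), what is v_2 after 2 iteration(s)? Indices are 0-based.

v_2 = (-80, 50)

v_0 = (-2, 2).
v_1 = A·v_0 = (14, -8).
v_2 = A·v_1 = (-80, 50).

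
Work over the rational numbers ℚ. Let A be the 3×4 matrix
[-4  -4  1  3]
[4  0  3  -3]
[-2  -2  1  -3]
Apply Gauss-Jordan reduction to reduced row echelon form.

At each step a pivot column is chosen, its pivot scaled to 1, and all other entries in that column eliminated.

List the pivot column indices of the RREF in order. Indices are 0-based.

pivot columns: 0, 1, 2

pivot(0,0)=-4: scale R0 → (1, 1, -1/4, -3/4)
  clear (1,0): R1 −= (4)R0 → (0, -4, 4, 0)
  clear (2,0): R2 −= (-2)R0 → (0, 0, 1/2, -9/2)
pivot(1,1)=-4: scale R1 → (0, 1, -1, 0)
  clear (0,1): R0 −= (1)R1 → (1, 0, 3/4, -3/4)
pivot(2,2)=1/2: scale R2 → (0, 0, 1, -9)
  clear (0,2): R0 −= (3/4)R2 → (1, 0, 0, 6)
  clear (1,2): R1 −= (-1)R2 → (0, 1, 0, -9)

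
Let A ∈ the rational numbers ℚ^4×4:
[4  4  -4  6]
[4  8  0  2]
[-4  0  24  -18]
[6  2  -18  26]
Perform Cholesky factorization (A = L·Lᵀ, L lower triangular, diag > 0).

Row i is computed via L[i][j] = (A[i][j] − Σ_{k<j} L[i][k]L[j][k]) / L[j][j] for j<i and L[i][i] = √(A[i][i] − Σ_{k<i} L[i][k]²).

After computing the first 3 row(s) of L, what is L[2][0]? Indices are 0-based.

Step 1: L[0][0] = √(4) = 2.
  L[1][0] = (4) / L[0][0] = 2.
Step 2: L[1][1] = √(4) = 2.
  L[2][0] = (-4) / L[0][0] = -2.
  L[2][1] = (4) / L[1][1] = 2.
Step 3: L[2][2] = √(16) = 4.

L[2][0] = -2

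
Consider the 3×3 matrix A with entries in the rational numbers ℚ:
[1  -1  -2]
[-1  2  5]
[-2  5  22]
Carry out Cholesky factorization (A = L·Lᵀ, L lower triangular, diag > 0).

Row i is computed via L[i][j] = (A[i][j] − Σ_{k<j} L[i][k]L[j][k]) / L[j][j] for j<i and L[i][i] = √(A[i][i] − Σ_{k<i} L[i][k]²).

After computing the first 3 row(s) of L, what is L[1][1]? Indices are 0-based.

L[1][1] = 1

Step 1: L[0][0] = √(1) = 1.
  L[1][0] = (-1) / L[0][0] = -1.
Step 2: L[1][1] = √(1) = 1.
  L[2][0] = (-2) / L[0][0] = -2.
  L[2][1] = (3) / L[1][1] = 3.
Step 3: L[2][2] = √(9) = 3.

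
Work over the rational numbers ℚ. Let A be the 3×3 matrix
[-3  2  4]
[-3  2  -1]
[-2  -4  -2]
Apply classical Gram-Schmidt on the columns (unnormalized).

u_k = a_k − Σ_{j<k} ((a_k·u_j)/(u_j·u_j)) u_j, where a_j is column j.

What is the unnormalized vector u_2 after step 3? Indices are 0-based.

Step 1: u_0 = a_0 = (-3, -3, -2).
Step 2: u_1 = a_1 − (-2/11)·u_0 = (16/11, 16/11, -48/11).
Step 3: u_2 = a_2 − (-5/22)·u_0 − (9/16)·u_1 = (5/2, -5/2, 0).

u_2 = (5/2, -5/2, 0)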